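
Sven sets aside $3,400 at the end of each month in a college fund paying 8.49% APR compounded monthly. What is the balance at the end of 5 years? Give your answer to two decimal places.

$253,038.09

Periodic rate i = 0.0849/12 = 0.007075; n = 5 × 12 = 60 periods.
Accumulation factor s(60|0.007075) = 74.422969; FV = 3400 × 74.422969 = 253,038.0937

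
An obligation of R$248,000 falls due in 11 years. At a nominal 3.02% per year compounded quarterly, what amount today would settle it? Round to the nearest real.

R$178,123

With 4 periods per year: i = 0.00755, n = 44.
PV = FV·(1+i)^(−n) = 248,000 × 0.718239 = 178,123.3922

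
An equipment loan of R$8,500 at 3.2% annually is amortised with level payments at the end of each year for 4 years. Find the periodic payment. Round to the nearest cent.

R$2,297.68

Annuity-PV factor = 3.699389; PMT = 8500 / 3.699389 = 2,297.6766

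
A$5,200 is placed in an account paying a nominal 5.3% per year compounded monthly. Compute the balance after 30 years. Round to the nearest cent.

Periodic rate i = 0.053/12 = 0.00441667; n = 30 × 12 = 360 periods.
FV = PV·(1+i)^n = 5,200 × 4.886611 = 25,410.3782

A$25,410.38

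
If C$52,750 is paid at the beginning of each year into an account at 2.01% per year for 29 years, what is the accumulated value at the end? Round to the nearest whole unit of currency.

C$2,090,571

Accumulation factor s(29|0.0201) × (1+i) = 39.631677; FV = 52750 × 39.631677 = 2,090,570.9378
Payments are at the start of each period, so multiply by (1+i).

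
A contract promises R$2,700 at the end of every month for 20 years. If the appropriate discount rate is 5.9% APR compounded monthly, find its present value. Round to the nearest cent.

R$379,921.04

With 12 periods per year: i = 0.00491667, n = 240.
PV = 2700 × [1 − (1+0.00491667)^(−240)] / 0.00491667 = 2700 × 140.711496 = 379,921.0394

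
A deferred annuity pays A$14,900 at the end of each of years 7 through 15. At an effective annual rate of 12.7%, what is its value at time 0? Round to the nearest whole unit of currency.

Value one period before first payment (t=6): 14900 × [1 − (1+0.127)^(−9)] / 0.127 = 14900 × 5.189407 = 77,322.1612
Discount back 6 years: 77,322.1612 × (1+0.127)^(−6) = 77,322.1612 × 0.488041 = 37,736.4019

A$37,736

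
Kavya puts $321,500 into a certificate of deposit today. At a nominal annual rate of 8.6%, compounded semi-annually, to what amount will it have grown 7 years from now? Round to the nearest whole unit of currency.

Periodic rate i = 0.086/2 = 0.043; n = 7 × 2 = 14 periods.
321,500 × (1+0.043)^14 = 321,500 × 1.802936 = 579,643.9339

$579,644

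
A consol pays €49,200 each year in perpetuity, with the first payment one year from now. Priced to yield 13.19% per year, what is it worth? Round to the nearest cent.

€373,009.86

PV = PMT / i = 49200 / 0.1319 = 373,009.8560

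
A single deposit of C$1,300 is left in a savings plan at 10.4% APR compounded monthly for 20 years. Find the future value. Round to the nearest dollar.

Periodic rate i = 0.104/12 = 0.00866667; n = 20 × 12 = 240 periods.
FV = 1,300 × (1 + 0.00866667)^240 = 10,312.9736

C$10,313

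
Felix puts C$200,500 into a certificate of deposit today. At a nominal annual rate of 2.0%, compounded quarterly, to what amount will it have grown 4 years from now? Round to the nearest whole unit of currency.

C$217,156

With 4 periods per year: i = 0.005, n = 16.
FV = 200,500 × (1 + 0.005)^16 = 217,155.7658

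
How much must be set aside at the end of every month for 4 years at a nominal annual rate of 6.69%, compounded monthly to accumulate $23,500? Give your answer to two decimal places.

$428.35

With 12 periods per year: i = 0.005575, n = 48.
PMT = 23500 / ( [(1+0.005575)^48 − 1] / 0.005575 ) = 23500 / 54.861609 = 428.3505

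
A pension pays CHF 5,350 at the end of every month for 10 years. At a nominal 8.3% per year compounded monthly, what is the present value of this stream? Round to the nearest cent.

CHF 435,247.40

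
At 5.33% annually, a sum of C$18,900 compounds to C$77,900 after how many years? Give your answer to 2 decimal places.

(1+i)^n = 77900/18900 = 4.12169, so n = ln 4.12169 / ln 1.0533 = 27.2736 years

27.27 years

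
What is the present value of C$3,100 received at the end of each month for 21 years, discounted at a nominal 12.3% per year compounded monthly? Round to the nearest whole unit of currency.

C$279,288

i = 0.123/12 = 0.01025 per month; n = 21·12 = 252.
PV = 3100 × [1 − (1+0.01025)^(−252)] / 0.01025 = 3100 × 90.092987 = 279,288.2602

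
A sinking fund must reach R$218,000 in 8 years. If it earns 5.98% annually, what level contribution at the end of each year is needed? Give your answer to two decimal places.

PMT = 218000 / ( [(1+0.0598)^8 − 1] / 0.0598 ) = 218000 / 9.890365 = 22,041.6527

R$22,041.65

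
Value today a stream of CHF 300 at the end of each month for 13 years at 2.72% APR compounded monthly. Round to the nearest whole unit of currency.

CHF 39,383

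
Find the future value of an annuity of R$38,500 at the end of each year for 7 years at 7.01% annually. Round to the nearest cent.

R$333,281.64

Accumulation factor s(7|0.0701) = 8.656666; FV = 38500 × 8.656666 = 333,281.6386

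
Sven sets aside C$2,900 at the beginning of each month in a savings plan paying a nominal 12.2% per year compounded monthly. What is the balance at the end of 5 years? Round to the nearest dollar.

C$240,536

Periodic rate i = 0.122/12 = 0.0101667; n = 5 × 12 = 60 periods.
FV = 2900 × [(1+0.0101667)^60 − 1] / 0.0101667 × (1+i) = 2900 × 82.943457 = 240,536.0256
(Beginning-of-period payments → annuity-due factor ×(1+i).)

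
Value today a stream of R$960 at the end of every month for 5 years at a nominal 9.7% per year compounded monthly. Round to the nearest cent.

R$45,498.20

i = 0.097/12 = 0.00808333 per month; n = 5·12 = 60.
PV = 960 × [1 − (1+0.00808333)^(−60)] / 0.00808333 = 960 × 47.393963 = 45,498.2046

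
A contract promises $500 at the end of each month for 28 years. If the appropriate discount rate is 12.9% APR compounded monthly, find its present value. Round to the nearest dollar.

$45,231

Periodic rate i = 0.129/12 = 0.01075; n = 28 × 12 = 336 periods.
Annuity factor a(336|0.01075) = 90.462952; PV = 500 × 90.462952 = 45,231.4759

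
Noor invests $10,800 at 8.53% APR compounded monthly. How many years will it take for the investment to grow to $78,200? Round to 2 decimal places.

Periodic rate i = 0.0853/12 = 0.00710833.
n = ln(78200/10800) / ln(1+0.00710833) = ln(7.24074) / 0.007083 = 279.4961 months
= 279.4961/12 years

23.29 years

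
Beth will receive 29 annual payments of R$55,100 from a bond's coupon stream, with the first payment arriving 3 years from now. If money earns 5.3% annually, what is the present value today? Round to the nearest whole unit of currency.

R$727,904

PV at t=2 (ordinary 29-year annuity): 55100 × a(29|0.053) = 55100 × 14.648032 = 807,106.5763
PV₀ = 807,106.5763 / (1+0.053)^2 = 807,106.5763 / 1.108809 = 727,904.0631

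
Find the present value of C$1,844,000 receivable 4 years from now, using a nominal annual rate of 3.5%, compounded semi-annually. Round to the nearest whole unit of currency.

C$1,605,039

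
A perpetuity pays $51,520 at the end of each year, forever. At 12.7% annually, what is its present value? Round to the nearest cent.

$405,669.29

PV = C/r = 51520/0.127 = 405,669.2913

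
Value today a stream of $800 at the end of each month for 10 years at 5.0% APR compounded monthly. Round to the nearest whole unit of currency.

$75,425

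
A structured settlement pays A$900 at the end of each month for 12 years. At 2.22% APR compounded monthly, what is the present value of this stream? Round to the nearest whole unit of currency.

A$113,682

i = 0.0222/12 = 0.00185 per month; n = 12·12 = 144.
PV = PMT · [1 − (1+i)^(−n)] / i = 900 · 126.312868 = 113,681.5812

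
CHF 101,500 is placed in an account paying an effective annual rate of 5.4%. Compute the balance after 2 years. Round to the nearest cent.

CHF 112,757.97

101,500 × (1+0.054)^2 = 101,500 × 1.110916 = 112,757.9740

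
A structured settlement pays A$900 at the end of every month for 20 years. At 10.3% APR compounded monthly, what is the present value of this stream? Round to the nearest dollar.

A$91,372

With 12 periods per year: i = 0.00858333, n = 240.
PV = PMT · [1 − (1+i)^(−n)] / i = 900 · 101.524742 = 91,372.2674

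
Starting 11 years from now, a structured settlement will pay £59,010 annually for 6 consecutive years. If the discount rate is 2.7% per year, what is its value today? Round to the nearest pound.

£247,358

Value one period before first payment (t=10): 59010 × [1 − (1+0.027)^(−6)] / 0.027 = 59010 × 5.471472 = 322,871.5350
PV₀ = 322,871.5350 / (1+0.027)^10 = 322,871.5350 / 1.305282 = 247,357.6364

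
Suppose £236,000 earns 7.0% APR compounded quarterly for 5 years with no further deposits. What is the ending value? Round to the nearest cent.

Periodic rate i = 0.07/4 = 0.0175; n = 5 × 4 = 20 periods.
236,000 × (1+0.0175)^20 = 236,000 × 1.414778 = 333,887.6542

£333,887.65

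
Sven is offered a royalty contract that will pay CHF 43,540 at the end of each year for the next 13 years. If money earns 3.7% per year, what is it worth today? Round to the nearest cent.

PV = PMT · [1 − (1+i)^(−n)] / i = 43540 · 10.174135 = 442,981.8303

CHF 442,981.83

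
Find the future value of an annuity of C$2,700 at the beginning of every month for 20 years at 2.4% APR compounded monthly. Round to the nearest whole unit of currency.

C$832,316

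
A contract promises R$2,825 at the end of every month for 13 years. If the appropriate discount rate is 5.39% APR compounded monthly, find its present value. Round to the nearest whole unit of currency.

Periodic rate i = 0.0539/12 = 0.00449167; n = 13 × 12 = 156 periods.
Annuity factor a(156|0.00449167) = 111.981372; PV = 2825 × 111.981372 = 316,347.3762

R$316,347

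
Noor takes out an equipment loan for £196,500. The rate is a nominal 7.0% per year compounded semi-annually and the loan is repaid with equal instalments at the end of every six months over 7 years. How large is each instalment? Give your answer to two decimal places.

£17,993.65

With 2 periods per year: i = 0.035, n = 14.
Annuity-PV factor = 10.920520; PMT = 196500 / 10.920520 = 17,993.6482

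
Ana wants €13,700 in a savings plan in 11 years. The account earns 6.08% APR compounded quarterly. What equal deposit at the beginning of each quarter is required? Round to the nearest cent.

€217.73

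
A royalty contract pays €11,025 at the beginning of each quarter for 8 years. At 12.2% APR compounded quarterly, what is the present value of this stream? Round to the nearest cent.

€230,073.88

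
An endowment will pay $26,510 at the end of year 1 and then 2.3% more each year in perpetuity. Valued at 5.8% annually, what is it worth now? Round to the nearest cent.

PV = D₁/(r − g) = 26510/(0.058 − 0.023) = 757,428.5714

$757,428.57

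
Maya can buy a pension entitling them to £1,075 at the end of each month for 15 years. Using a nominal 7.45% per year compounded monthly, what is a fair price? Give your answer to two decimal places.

i = 0.0745/12 = 0.00620833 per month; n = 15·12 = 180.
PV = PMT · [1 − (1+i)^(−n)] / i = 1075 · 108.204812 = 116,320.1725

£116,320.17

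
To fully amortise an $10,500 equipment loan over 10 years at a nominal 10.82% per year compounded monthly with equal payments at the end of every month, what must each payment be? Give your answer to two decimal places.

$143.57

Periodic rate i = 0.1082/12 = 0.00901667; n = 10 × 12 = 120 periods.
PMT = 10500 / ( [1 − (1+0.00901667)^(−120)] / 0.00901667 ) = 10500 / 73.135189 = 143.5697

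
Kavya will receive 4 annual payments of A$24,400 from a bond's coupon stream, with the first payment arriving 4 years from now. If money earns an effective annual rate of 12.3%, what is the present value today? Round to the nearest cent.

A$52,000.42

PV at t=3 (ordinary 4-year annuity): 24400 × a(4|0.123) = 24400 × 3.018258 = 73,645.4865
PV₀ = 73,645.4865 / (1+0.123)^3 = 73,645.4865 / 1.416248 = 52,000.4218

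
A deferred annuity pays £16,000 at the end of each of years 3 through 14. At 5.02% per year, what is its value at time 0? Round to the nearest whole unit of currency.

£128,434

PV at t=2 (ordinary 12-year annuity): 16000 × a(12|0.0502) = 16000 × 8.853263 = 141,652.2004
Discount back 2 years: 141,652.2004 × (1+0.0502)^(−2) = 141,652.2004 × 0.906684 = 128,433.7896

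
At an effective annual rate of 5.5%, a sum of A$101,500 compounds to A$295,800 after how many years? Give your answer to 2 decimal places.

19.98 years

n = ln(295800/101500) / ln(1+0.055) = ln(2.91429) / 0.053541 = 19.9778 years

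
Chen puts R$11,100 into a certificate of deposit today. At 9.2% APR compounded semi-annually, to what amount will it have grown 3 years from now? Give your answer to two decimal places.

R$14,538.28

Periodic rate i = 0.092/2 = 0.046; n = 3 × 2 = 6 periods.
FV = 11,100 × (1 + 0.046)^6 = 14,538.2819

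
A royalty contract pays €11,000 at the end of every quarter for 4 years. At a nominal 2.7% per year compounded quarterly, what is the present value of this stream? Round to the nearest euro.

i = 0.027/4 = 0.00675 per quarter; n = 4·4 = 16.
Annuity factor a(16|0.00675) = 15.118018; PV = 11000 × 15.118018 = 166,298.2023

€166,298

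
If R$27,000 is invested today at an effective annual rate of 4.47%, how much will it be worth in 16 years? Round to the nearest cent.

R$54,353.72

27,000 × (1+0.0447)^16 = 27,000 × 2.013101 = 54,353.7208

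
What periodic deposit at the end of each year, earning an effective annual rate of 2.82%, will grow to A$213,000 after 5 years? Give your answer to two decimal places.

FV-annuity factor = 5.290065; PMT = 213000 / 5.290065 = 40,264.1543

A$40,264.15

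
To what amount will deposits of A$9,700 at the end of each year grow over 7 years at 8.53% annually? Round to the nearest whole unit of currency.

A$87,968

FV = PMT · [(1+i)^n − 1] / i = 9700 · 9.068830 = 87,967.6479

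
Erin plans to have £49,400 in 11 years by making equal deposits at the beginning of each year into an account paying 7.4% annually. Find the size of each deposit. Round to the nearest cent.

FV-annuity factor × (1+i) = 17.315242; PMT = 49400 / 17.315242 = 2,852.9778

£2,852.98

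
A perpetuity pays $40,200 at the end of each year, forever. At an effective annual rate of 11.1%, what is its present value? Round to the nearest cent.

PV = PMT / i = 40200 / 0.111 = 362,162.1622

$362,162.16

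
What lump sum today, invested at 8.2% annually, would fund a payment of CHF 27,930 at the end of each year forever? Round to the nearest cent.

CHF 340,609.76

PV = PMT / i = 27930 / 0.082 = 340,609.7561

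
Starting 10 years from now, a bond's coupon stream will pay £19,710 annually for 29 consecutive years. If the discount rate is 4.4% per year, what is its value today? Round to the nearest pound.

PV at t=9 (ordinary 29-year annuity): 19710 × a(29|0.044) = 19710 × 16.207494 = 319,449.7051
PV₀ = 319,449.7051 / (1+0.044)^9 = 319,449.7051 / 1.473345 = 216,819.3327

£216,819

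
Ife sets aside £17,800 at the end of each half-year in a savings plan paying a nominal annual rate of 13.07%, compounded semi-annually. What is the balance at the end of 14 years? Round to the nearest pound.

£1,330,715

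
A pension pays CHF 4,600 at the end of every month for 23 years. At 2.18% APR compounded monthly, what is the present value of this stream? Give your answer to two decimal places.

CHF 997,758.51

i = 0.0218/12 = 0.00181667 per month; n = 23·12 = 276.
Annuity factor a(276|0.00181667) = 216.904023; PV = 4600 × 216.904023 = 997,758.5077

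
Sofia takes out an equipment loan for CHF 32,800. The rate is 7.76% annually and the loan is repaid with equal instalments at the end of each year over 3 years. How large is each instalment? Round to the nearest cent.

CHF 12,672.42

Annuity-PV factor = 2.588298; PMT = 32800 / 2.588298 = 12,672.4196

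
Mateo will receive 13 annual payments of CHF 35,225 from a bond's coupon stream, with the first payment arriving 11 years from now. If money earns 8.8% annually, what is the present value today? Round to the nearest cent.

CHF 114,687.09

PV at t=10 (ordinary 13-year annuity): 35225 × a(13|0.088) = 35225 × 7.567501 = 266,565.2234
Discount back 10 years: 266,565.2234 × (1+0.088)^(−10) = 266,565.2234 × 0.430240 = 114,687.0908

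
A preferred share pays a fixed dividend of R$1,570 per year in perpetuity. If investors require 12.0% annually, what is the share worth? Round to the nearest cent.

PV = PMT / i = 1570 / 0.12 = 13,083.3333

R$13,083.33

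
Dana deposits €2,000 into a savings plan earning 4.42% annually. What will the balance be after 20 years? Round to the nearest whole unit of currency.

€4,750

FV = 2,000 × (1 + 0.0442)^20 = 4,750.1112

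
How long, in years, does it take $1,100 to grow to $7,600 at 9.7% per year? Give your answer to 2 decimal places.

20.88 years

(1+i)^n = 7600/1100 = 6.90909, so n = ln 6.90909 / ln 1.097 = 20.8777 years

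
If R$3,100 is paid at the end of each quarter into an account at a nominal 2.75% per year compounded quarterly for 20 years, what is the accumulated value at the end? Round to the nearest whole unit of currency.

R$329,161

i = 0.0275/4 = 0.006875 per quarter; n = 20·4 = 80.
FV = 3100 × [(1+0.006875)^80 − 1] / 0.006875 = 3100 × 106.180959 = 329,160.9743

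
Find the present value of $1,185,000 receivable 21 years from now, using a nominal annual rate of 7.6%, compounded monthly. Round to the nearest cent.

$241,418.23

With 12 periods per year: i = 0.00633333, n = 252.
PV = FV·(1+i)^(−n) = 1,185,000 × 0.203728 = 241,418.2280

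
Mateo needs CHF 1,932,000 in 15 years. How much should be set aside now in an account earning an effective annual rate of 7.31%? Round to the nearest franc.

PV = FV·(1+i)^(−n) = 1,932,000 × 0.347054 = 670,508.3631

CHF 670,508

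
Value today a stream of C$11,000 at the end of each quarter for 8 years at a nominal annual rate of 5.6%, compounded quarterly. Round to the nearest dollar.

With 4 periods per year: i = 0.014, n = 32.
Annuity factor a(32|0.014) = 25.650509; PV = 11000 × 25.650509 = 282,155.6021

C$282,156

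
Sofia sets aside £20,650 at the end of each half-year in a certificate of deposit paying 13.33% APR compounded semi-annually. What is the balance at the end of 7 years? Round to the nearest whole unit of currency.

i = 0.1333/2 = 0.06665 per half-year; n = 7·2 = 14.
FV = PMT · [(1+i)^n − 1] / i = 20650 · 22.022264 = 454,759.7551

£454,760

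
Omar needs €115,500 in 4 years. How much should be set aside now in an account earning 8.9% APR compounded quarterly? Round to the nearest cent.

Periodic rate i = 0.089/4 = 0.02225; n = 4 × 4 = 16 periods.
Discount factor = (1+0.02225)^(−16) = 0.703212; PV = 115,500 × 0.703212 = 81,220.9522

€81,220.95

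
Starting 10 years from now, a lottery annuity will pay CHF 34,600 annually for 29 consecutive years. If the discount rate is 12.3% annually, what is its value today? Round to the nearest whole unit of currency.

CHF 95,601

PV at t=9 (ordinary 29-year annuity): 34600 × a(29|0.123) = 34600 × 7.848838 = 271,569.7999
Discount back 9 years: 271,569.7999 × (1+0.123)^(−9) = 271,569.7999 × 0.352032 = 95,601.2710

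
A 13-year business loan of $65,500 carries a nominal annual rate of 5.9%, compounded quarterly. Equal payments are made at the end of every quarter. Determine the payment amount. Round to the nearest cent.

$1,812.66

Periodic rate i = 0.059/4 = 0.01475; n = 13 × 4 = 52 periods.
PMT = 65500 / ( [1 − (1+0.01475)^(−52)] / 0.01475 ) = 65500 / 36.134718 = 1,812.6611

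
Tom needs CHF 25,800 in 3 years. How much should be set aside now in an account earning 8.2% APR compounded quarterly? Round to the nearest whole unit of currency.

CHF 20,224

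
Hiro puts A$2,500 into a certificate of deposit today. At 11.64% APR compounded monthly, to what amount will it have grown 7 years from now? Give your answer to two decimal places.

A$5,624.68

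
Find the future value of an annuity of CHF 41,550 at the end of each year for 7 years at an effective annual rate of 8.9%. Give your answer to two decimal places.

Accumulation factor s(7|0.089) = 9.172266; FV = 41550 × 9.172266 = 381,107.6559

CHF 381,107.66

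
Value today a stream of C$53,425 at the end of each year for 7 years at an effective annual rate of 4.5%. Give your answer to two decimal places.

Annuity factor a(7|0.045) = 5.892701; PV = 53425 × 5.892701 = 314,817.5477

C$314,817.55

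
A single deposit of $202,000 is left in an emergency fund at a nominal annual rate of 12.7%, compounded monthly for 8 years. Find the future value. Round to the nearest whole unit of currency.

$554,978

i = 0.127/12 = 0.0105833 per month; n = 8·12 = 96.
202,000 × (1+0.0105833)^96 = 202,000 × 2.747417 = 554,978.2915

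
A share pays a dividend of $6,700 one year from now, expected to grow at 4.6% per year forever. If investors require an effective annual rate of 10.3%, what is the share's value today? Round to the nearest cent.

PV = PMT / (i − g) = 6700 / (0.103 − 0.046) = 6700 / 0.057000 = 117,543.8596

$117,543.86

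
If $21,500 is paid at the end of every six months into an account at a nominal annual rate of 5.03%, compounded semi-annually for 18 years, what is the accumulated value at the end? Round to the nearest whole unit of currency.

$1,235,616

i = 0.0503/2 = 0.02515 per half-year; n = 18·2 = 36.
Accumulation factor s(36|0.02515) = 57.470517; FV = 21500 × 57.470517 = 1,235,616.1115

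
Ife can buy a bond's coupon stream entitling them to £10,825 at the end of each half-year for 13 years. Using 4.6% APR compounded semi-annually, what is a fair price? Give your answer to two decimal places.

With 2 periods per year: i = 0.023, n = 26.
PV = 10825 × [1 − (1+0.023)^(−26)] / 0.023 = 10825 × 19.406620 = 210,076.6663

£210,076.67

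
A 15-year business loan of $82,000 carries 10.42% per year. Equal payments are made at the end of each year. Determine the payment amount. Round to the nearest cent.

PMT = 82000 / ( [1 − (1+0.1042)^(−15)] / 0.1042 ) = 82000 / 7.427147 = 11,040.5789

$11,040.58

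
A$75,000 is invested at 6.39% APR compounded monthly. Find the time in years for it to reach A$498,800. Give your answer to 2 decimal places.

29.73 years

Periodic rate i = 0.0639/12 = 0.005325.
n = ln(498800/75000) / ln(1+0.005325) = ln(6.65067) / 0.005311 = 356.7619 months
= 356.7619/12 years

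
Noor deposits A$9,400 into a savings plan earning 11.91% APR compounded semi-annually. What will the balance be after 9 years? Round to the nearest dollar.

A$26,626

With 2 periods per year: i = 0.05955, n = 18.
FV = PV·(1+i)^n = 9,400 × 2.832606 = 26,626.4985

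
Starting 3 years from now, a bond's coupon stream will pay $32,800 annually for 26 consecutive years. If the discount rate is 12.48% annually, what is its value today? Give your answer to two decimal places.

$197,972.24

PV at t=2 (ordinary 26-year annuity): 32800 × a(26|0.1248) = 32800 × 7.636266 = 250,469.5374
PV₀ = 250,469.5374 / (1+0.1248)^2 = 250,469.5374 / 1.265175 = 197,972.2406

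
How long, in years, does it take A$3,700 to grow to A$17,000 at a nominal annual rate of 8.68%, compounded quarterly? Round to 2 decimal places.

Periodic rate i = 0.0868/4 = 0.0217.
n = ln(17000/3700) / ln(1+0.0217) = ln(4.59459) / 0.021468 = 71.0307 quarters
= 71.0307/4 years

17.76 years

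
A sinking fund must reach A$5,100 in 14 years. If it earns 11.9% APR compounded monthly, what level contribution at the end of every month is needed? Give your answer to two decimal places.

A$11.91

With 12 periods per year: i = 0.00991667, n = 168.
FV-annuity factor = 428.341475; PMT = 5100 / 428.341475 = 11.9064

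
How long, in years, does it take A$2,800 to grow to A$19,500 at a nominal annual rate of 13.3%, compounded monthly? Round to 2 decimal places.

14.67 years

Periodic rate i = 0.133/12 = 0.0110833.
(1+i)^n = 19500/2800 = 6.96429, so n = ln 6.96429 / ln 1.01108 = 176.0779 months
= 176.0779/12 years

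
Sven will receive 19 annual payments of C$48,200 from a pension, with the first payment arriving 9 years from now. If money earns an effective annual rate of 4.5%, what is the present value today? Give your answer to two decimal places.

C$426,831.09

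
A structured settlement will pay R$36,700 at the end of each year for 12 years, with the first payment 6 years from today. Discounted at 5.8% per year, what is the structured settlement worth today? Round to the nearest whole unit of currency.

PV at t=5 (ordinary 12-year annuity): 36700 × a(12|0.058) = 36700 × 8.476539 = 311,088.9916
Discount back 5 years: 311,088.9916 × (1+0.058)^(−5) = 311,088.9916 × 0.754348 = 234,669.3145

R$234,669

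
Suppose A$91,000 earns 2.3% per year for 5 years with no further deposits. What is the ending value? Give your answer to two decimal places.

A$101,957.59

FV = PV·(1+i)^n = 91,000 × 1.120413 = 101,957.5899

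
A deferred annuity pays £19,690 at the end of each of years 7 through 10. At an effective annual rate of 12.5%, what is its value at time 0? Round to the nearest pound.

PV at t=6 (ordinary 4-year annuity): 19690 × a(4|0.125) = 19690 × 3.005639 = 59,181.0395
Discount back 6 years: 59,181.0395 × (1+0.125)^(−6) = 59,181.0395 × 0.493270 = 29,192.2422

£29,192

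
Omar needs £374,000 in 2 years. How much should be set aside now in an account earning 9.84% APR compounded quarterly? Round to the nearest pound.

£307,919

With 4 periods per year: i = 0.0246, n = 8.
PV = 374,000 / (1 + 0.0246)^8 = 374,000 / 1.214604 = 307,919.2143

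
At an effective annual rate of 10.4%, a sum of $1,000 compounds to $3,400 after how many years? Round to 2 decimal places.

12.37 years

(1+i)^n = 3400/1000 = 3.40000, so n = ln 3.40000 / ln 1.104 = 12.3689 years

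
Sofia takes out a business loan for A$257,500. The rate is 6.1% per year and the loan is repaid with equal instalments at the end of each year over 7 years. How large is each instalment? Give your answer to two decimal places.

Annuity-PV factor = 5.562594; PMT = 257500 / 5.562594 = 46,291.3508

A$46,291.35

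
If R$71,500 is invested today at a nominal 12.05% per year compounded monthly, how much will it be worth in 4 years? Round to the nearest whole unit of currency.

With 12 periods per year: i = 0.0100417, n = 48.
71,500 × (1+0.0100417)^48 = 71,500 × 1.615422 = 115,502.6517

R$115,503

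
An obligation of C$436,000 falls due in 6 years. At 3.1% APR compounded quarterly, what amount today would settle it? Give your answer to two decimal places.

C$362,258.95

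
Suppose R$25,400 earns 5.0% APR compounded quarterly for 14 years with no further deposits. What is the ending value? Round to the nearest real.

i = 0.05/4 = 0.0125 per quarter; n = 14·4 = 56.
25,400 × (1+0.0125)^56 = 25,400 × 2.005034 = 50,927.8688

R$50,928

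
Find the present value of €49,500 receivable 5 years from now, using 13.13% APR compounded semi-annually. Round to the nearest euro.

€26,210

With 2 periods per year: i = 0.06565, n = 10.
PV = FV·(1+i)^(−n) = 49,500 × 0.529486 = 26,209.5344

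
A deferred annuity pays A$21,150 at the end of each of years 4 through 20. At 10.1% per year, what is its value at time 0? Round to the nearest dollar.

A$126,335

PV at t=3 (ordinary 17-year annuity): 21150 × a(17|0.101) = 21150 × 7.972159 = 168,611.1625
PV₀ = 168,611.1625 / (1+0.101)^3 = 168,611.1625 / 1.334633 = 126,335.1981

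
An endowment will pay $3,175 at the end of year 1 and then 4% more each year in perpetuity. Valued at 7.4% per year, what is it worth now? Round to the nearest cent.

$93,382.35

PV = PMT / (i − g) = 3175 / (0.074 − 0.04) = 3175 / 0.034000 = 93,382.3529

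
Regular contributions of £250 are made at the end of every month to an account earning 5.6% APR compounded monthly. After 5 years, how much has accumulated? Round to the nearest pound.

£17,264

Periodic rate i = 0.056/12 = 0.00466667; n = 5 × 12 = 60 periods.
Accumulation factor s(60|0.00466667) = 69.057499; FV = 250 × 69.057499 = 17,264.3747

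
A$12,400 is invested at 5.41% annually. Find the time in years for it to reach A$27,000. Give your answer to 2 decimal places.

n = ln(27000/12400) / ln(1+0.0541) = ln(2.17742) / 0.052687 = 14.7690 years

14.77 years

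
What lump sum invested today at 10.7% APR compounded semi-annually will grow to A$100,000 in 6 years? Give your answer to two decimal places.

Periodic rate i = 0.107/2 = 0.0535; n = 6 × 2 = 12 periods.
PV = 100,000 / (1 + 0.0535)^12 = 100,000 / 1.869022 = 53,503.9100

A$53,503.91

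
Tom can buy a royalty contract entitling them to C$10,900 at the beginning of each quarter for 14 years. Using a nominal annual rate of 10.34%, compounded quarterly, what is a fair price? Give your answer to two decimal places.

With 4 periods per year: i = 0.02585, n = 56.
PV = 10900 × [1 − (1+0.02585)^(−56)] / 0.02585 × (1+i) = 10900 × 30.180269 = 328,964.9358
Payments are at the start of each period, so multiply by (1+i).

C$328,964.94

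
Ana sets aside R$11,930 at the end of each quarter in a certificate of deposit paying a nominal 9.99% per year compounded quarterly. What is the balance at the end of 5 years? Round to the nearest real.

R$304,671

Periodic rate i = 0.0999/4 = 0.024975; n = 5 × 4 = 20 periods.
Accumulation factor s(20|0.024975) = 25.538230; FV = 11930 × 25.538230 = 304,671.0868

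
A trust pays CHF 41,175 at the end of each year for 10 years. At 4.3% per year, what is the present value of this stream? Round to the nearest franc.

CHF 329,034

PV = PMT · [1 − (1+i)^(−n)] / i = 41175 · 7.991107 = 329,033.8468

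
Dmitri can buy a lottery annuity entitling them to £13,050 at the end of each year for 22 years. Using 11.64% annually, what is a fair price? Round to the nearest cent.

£102,168.02

PV = PMT · [1 − (1+i)^(−n)] / i = 13050 · 7.828967 = 102,168.0235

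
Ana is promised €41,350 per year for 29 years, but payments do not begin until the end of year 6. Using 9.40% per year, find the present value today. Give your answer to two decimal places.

PV at t=5 (ordinary 29-year annuity): 41350 × a(29|0.094) = 41350 × 9.852393 = 407,396.4635
PV₀ = 407,396.4635 / (1+0.094)^5 = 407,396.4635 / 1.567064 = 259,974.4360

€259,974.44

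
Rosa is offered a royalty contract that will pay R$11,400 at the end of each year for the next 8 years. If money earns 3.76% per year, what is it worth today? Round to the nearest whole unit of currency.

R$77,520

PV = 11400 × [1 − (1+0.0376)^(−8)] / 0.0376 = 11400 × 6.799972 = 77,519.6848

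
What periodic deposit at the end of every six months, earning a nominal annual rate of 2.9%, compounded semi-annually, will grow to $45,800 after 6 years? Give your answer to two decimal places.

$3,521.78

With 2 periods per year: i = 0.0145, n = 12.
FV-annuity factor = 13.004800; PMT = 45800 / 13.004800 = 3,521.7767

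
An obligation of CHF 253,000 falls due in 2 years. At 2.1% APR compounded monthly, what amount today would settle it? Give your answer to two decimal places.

With 12 periods per year: i = 0.00175, n = 24.
PV = FV·(1+i)^(−n) = 253,000 × 0.958905 = 242,602.9596

CHF 242,602.96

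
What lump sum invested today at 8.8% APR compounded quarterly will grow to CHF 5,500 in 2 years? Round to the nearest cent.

CHF 4,621.21

With 4 periods per year: i = 0.022, n = 8.
PV = FV·(1+i)^(−n) = 5,500 × 0.840220 = 4,621.2081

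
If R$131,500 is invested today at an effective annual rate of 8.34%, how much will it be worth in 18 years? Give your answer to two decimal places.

FV = PV·(1+i)^n = 131,500 × 4.228623 = 556,063.9179

R$556,063.92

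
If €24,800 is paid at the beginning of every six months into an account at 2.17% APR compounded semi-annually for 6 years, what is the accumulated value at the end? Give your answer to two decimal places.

With 2 periods per year: i = 0.01085, n = 12.
FV = 24800 × [(1+0.01085)^12 − 1] / 0.01085 × (1+i) = 24800 × 12.880900 = 319,446.3198
Payments are at the start of each period, so multiply by (1+i).

€319,446.32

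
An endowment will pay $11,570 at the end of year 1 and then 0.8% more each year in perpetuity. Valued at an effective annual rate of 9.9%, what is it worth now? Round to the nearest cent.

PV = D₁/(r − g) = 11570/(0.099 − 0.008) = 127,142.8571

$127,142.86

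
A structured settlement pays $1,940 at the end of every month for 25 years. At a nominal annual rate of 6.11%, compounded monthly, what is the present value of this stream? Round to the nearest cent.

$297,983.76

With 12 periods per year: i = 0.00509167, n = 300.
Annuity factor a(300|0.00509167) = 153.599877; PV = 1940 × 153.599877 = 297,983.7620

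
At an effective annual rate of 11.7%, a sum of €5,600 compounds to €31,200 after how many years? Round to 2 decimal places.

n = ln(31200/5600) / ln(1+0.117) = ln(5.57143) / 0.110647 = 15.5238 years

15.52 years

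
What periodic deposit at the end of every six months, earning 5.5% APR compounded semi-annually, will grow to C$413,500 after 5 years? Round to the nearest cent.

C$36,487.12

Periodic rate i = 0.055/2 = 0.0275; n = 5 × 2 = 10 periods.
PMT = 413500 / ( [(1+0.0275)^10 − 1] / 0.0275 ) = 413500 / 11.332765 = 36,487.1244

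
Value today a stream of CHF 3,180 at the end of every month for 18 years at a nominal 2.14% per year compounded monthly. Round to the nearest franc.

Periodic rate i = 0.0214/12 = 0.00178333; n = 18 × 12 = 216 periods.
PV = 3180 × [1 − (1+0.00178333)^(−216)] / 0.00178333 = 3180 × 179.131968 = 569,639.6591

CHF 569,640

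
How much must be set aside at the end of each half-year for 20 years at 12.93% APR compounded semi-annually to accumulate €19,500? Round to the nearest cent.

€112.02

Periodic rate i = 0.1293/2 = 0.06465; n = 20 × 2 = 40 periods.
FV-annuity factor = 174.074248; PMT = 19500 / 174.074248 = 112.0212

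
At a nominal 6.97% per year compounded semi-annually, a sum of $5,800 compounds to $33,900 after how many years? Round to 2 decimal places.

25.77 years

Periodic rate i = 0.0697/2 = 0.03485.
n = ln(33900/5800) / ln(1+0.03485) = ln(5.84483) / 0.034256 = 51.5393 half-years
= 51.5393/2 years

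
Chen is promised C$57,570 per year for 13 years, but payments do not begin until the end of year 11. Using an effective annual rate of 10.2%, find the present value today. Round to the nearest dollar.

Value one period before first payment (t=10): 57570 × [1 − (1+0.102)^(−13)] / 0.102 = 57570 × 7.030352 = 404,737.3514
PV₀ = 404,737.3514 / (1+0.102)^10 = 404,737.3514 / 2.641289 = 153,234.7768

C$153,235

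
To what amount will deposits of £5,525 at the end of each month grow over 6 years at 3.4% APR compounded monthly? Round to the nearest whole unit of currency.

£440,592

i = 0.034/12 = 0.00283333 per month; n = 6·12 = 72.
FV = PMT · [(1+i)^n − 1] / i = 5525 · 79.745108 = 440,591.7210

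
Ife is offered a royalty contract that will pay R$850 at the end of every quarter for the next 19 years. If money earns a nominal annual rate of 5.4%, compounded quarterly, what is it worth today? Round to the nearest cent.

R$40,239.22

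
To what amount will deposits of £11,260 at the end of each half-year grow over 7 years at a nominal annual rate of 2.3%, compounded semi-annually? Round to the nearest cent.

£169,983.18

Periodic rate i = 0.023/2 = 0.0115; n = 7 × 2 = 14 periods.
FV = 11260 × [(1+0.0115)^14 − 1] / 0.0115 = 11260 × 15.096197 = 169,983.1785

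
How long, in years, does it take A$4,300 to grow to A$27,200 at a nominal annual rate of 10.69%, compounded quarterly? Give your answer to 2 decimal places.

Periodic rate i = 0.1069/4 = 0.026725.
(1+i)^n = 27200/4300 = 6.32558, so n = ln 6.32558 / ln 1.02672 = 69.9398 quarters
= 69.9398/4 years

17.48 years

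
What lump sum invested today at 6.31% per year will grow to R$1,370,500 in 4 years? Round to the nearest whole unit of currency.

R$1,072,958

PV = 1,370,500 / (1 + 0.0631)^4 = 1,370,500 / 1.277310 = 1,072,957.6172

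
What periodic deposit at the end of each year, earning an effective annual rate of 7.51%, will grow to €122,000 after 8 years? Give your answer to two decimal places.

PMT = 122000 / ( [(1+0.0751)^8 − 1] / 0.0751 ) = 122000 / 10.450140 = 11,674.4850

€11,674.48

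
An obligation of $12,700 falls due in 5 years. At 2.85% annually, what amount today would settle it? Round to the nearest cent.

$11,035.25

PV = FV·(1+i)^(−n) = 12,700 × 0.868917 = 11,035.2516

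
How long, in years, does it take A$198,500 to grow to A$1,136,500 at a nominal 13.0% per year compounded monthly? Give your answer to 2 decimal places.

Periodic rate i = 0.13/12 = 0.0108333.
(1+i)^n = 1.1365e+06/198500 = 5.72544, so n = ln 5.72544 / ln 1.01083 = 161.9404 months
= 161.9404/12 years

13.50 years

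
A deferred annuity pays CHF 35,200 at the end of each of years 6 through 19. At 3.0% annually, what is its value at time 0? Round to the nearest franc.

Value one period before first payment (t=5): 35200 × [1 − (1+0.03)^(−14)] / 0.03 = 35200 × 11.296073 = 397,621.7745
PV₀ = 397,621.7745 / (1+0.03)^5 = 397,621.7745 / 1.159274 = 342,992.0356

CHF 342,992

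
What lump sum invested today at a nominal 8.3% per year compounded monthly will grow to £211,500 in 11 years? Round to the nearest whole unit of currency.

Periodic rate i = 0.083/12 = 0.00691667; n = 11 × 12 = 132 periods.
PV = FV·(1+i)^(−n) = 211,500 × 0.402582 = 85,146.0462

£85,146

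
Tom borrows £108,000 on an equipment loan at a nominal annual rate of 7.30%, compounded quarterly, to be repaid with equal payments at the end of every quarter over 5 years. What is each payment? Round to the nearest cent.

£6,493.91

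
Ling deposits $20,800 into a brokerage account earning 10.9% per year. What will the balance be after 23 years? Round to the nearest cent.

$224,640.93

FV = PV·(1+i)^n = 20,800 × 10.800045 = 224,640.9341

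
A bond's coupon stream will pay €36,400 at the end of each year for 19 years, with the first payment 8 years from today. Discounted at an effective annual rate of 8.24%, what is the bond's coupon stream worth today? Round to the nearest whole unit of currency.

PV at t=7 (ordinary 19-year annuity): 36400 × a(19|0.0824) = 36400 × 9.440015 = 343,616.5594
Discount back 7 years: 343,616.5594 × (1+0.0824)^(−7) = 343,616.5594 × 0.574494 = 197,405.6597

€197,406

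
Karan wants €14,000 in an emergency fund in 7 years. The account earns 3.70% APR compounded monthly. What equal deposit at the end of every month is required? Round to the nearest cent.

With 12 periods per year: i = 0.00308333, n = 84.
PMT = 14000 / ( [(1+0.00308333)^84 − 1] / 0.00308333 ) = 14000 / 95.713827 = 146.2694

€146.27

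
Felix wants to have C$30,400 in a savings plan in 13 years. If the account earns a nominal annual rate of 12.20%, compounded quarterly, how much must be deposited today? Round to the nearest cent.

With 4 periods per year: i = 0.0305, n = 52.
PV = FV·(1+i)^(−n) = 30,400 × 0.209655 = 6,373.4970

C$6,373.50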